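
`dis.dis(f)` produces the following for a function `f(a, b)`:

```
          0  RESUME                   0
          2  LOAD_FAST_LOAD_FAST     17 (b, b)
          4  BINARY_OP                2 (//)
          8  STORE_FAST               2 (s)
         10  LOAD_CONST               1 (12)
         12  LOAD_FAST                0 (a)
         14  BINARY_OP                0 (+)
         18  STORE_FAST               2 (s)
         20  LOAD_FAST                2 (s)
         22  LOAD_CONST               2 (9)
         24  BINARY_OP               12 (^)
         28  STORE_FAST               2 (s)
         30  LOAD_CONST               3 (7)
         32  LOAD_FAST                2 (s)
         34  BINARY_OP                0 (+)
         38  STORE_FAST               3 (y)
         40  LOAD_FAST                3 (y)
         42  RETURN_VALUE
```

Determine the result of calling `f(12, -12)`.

LOAD_FAST_LOAD_FAST b,b → push -12,-12. Stack: [-12, -12]
BINARY_OP // → -12 // -12 = 1. Stack: [1]
STORE_FAST s → s=1. Stack: []
LOAD_CONST → push 12. Stack: [12]
LOAD_FAST a → push 12. Stack: [12, 12]
BINARY_OP + → 12 + 12 = 24. Stack: [24]
STORE_FAST s → s=24. Stack: []
LOAD_FAST s → push 24. Stack: [24]
LOAD_CONST → push 9. Stack: [24, 9]
BINARY_OP ^ → 24 ^ 9 = 17. Stack: [17]
STORE_FAST s → s=17. Stack: []
LOAD_CONST → push 7. Stack: [7]
LOAD_FAST s → push 17. Stack: [7, 17]
BINARY_OP + → 7 + 17 = 24. Stack: [24]
STORE_FAST y → y=24. Stack: []
LOAD_FAST y → push 24. Stack: [24]
RETURN_VALUE → return 24.

24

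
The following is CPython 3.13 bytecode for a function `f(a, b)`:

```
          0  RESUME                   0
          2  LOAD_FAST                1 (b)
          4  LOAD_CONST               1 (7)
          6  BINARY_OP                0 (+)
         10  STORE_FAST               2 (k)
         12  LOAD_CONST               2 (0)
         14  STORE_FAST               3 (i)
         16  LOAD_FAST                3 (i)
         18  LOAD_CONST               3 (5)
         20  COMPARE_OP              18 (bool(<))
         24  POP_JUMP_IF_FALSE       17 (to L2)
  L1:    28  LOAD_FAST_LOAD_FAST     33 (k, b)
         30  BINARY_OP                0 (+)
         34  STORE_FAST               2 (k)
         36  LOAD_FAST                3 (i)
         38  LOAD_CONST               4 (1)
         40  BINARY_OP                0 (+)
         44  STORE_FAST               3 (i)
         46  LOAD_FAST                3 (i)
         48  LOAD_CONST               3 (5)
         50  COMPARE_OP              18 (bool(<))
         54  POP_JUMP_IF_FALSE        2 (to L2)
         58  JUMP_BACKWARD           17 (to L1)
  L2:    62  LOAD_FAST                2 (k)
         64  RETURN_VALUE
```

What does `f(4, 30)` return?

187

LOAD_FAST b → push 30
LOAD_CONST → push 7
BINARY_OP + → 30 + 7 = 37
STORE_FAST k → k=37
LOAD_CONST → push 0
STORE_FAST i → i=0
LOAD_FAST i → push 0
LOAD_CONST → push 5
COMPARE_OP bool(<) → 0 vs 5 = True
POP_JUMP_IF_FALSE → pop True; no jump
LOAD_FAST_LOAD_FAST k,b → push 37,30
BINARY_OP + → 37 + 30 = 67
STORE_FAST k → k=67
LOAD_FAST i → push 0
LOAD_CONST → push 1
BINARY_OP + → 0 + 1 = 1
STORE_FAST i → i=1
LOAD_FAST i → push 1
LOAD_CONST → push 5
COMPARE_OP bool(<) → 1 vs 5 = True
POP_JUMP_IF_FALSE → pop True; no jump
LOAD_FAST_LOAD_FAST k,b → push 67,30
BINARY_OP + → 67 + 30 = 97
STORE_FAST k → k=97
LOAD_FAST i → push 1
LOAD_CONST → push 1
BINARY_OP + → 1 + 1 = 2
STORE_FAST i → i=2
LOAD_FAST i → push 2
LOAD_CONST → push 5
COMPARE_OP bool(<) → 2 vs 5 = True
POP_JUMP_IF_FALSE → pop True; no jump
LOAD_FAST_LOAD_FAST k,b → push 97,30
BINARY_OP + → 97 + 30 = 127
STORE_FAST k → k=127
LOAD_FAST i → push 2
LOAD_CONST → push 1
BINARY_OP + → 2 + 1 = 3
STORE_FAST i → i=3
LOAD_FAST i → push 3
LOAD_CONST → push 5
COMPARE_OP bool(<) → 3 vs 5 = True
POP_JUMP_IF_FALSE → pop True; no jump
LOAD_FAST_LOAD_FAST k,b → push 127,30
BINARY_OP + → 127 + 30 = 157
STORE_FAST k → k=157
LOAD_FAST i → push 3
LOAD_CONST → push 1
BINARY_OP + → 3 + 1 = 4
STORE_FAST i → i=4
LOAD_FAST i → push 4
LOAD_CONST → push 5
COMPARE_OP bool(<) → 4 vs 5 = True
POP_JUMP_IF_FALSE → pop True; no jump
LOAD_FAST_LOAD_FAST k,b → push 157,30
BINARY_OP + → 157 + 30 = 187
STORE_FAST k → k=187
LOAD_FAST i → push 4
LOAD_CONST → push 1
BINARY_OP + → 4 + 1 = 5
STORE_FAST i → i=5
LOAD_FAST i → push 5
LOAD_CONST → push 5
COMPARE_OP bool(<) → 5 vs 5 = False
POP_JUMP_IF_FALSE → pop False; jump
LOAD_FAST k → push 187
RETURN_VALUE → return 187.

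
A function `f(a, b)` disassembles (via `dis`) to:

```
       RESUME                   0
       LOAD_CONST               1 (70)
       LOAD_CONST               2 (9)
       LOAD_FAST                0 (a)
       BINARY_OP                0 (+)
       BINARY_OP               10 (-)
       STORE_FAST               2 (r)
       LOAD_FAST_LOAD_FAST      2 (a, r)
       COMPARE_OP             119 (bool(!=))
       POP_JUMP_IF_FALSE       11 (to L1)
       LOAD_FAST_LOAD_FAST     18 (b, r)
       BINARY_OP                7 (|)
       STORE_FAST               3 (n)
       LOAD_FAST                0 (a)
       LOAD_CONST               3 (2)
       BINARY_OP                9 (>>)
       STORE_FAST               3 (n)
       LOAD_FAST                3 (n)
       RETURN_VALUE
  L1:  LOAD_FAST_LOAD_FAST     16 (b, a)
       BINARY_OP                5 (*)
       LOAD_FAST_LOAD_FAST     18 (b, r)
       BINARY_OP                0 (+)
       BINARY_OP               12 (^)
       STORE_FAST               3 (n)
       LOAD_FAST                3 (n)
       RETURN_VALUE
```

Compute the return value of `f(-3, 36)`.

-1

LOAD_CONST → push 70. Stack: [70]
LOAD_CONST → push 9. Stack: [70, 9]
LOAD_FAST a → push -3. Stack: [70, 9, -3]
BINARY_OP + → 9 + -3 = 6. Stack: [70, 6]
BINARY_OP - → 70 - 6 = 64. Stack: [64]
STORE_FAST r → r=64. Stack: []
LOAD_FAST_LOAD_FAST a,r → push -3,64. Stack: [-3, 64]
COMPARE_OP bool(!=) → -3 vs 64 = True. Stack: [True]
POP_JUMP_IF_FALSE → pop True; no jump. Stack: []
LOAD_FAST_LOAD_FAST b,r → push 36,64. Stack: [36, 64]
BINARY_OP | → 36 | 64 = 100. Stack: [100]
STORE_FAST n → n=100. Stack: []
LOAD_FAST a → push -3. Stack: [-3]
LOAD_CONST → push 2. Stack: [-3, 2]
BINARY_OP >> → -3 >> 2 = -1. Stack: [-1]
STORE_FAST n → n=-1. Stack: []
LOAD_FAST n → push -1. Stack: [-1]
RETURN_VALUE → return -1.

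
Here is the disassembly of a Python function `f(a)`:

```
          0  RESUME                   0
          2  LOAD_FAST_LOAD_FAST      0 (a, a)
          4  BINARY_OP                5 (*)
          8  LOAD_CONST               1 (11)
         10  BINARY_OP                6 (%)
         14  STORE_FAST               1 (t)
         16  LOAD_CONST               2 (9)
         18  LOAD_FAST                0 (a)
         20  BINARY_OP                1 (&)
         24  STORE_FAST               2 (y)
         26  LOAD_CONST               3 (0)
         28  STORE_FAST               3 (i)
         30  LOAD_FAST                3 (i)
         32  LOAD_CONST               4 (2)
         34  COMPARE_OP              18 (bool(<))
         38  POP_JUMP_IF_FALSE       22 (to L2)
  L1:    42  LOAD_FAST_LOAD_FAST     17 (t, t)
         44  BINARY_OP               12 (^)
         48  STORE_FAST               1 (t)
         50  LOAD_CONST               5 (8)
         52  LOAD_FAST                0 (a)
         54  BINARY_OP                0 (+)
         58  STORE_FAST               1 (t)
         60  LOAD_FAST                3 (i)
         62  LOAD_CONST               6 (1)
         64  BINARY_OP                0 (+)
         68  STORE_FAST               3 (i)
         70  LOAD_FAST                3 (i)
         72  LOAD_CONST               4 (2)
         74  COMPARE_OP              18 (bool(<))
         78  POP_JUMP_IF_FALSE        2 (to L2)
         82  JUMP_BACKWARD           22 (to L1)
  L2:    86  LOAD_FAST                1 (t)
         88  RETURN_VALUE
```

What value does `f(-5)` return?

LOAD_FAST_LOAD_FAST a,a → push -5,-5. Stack: [-5, -5]
BINARY_OP * → -5 * -5 = 25. Stack: [25]
LOAD_CONST → push 11. Stack: [25, 11]
BINARY_OP % → 25 % 11 = 3. Stack: [3]
STORE_FAST t → t=3. Stack: []
LOAD_CONST → push 9. Stack: [9]
LOAD_FAST a → push -5. Stack: [9, -5]
BINARY_OP & → 9 & -5 = 9. Stack: [9]
STORE_FAST y → y=9. Stack: []
LOAD_CONST → push 0. Stack: [0]
STORE_FAST i → i=0. Stack: []
LOAD_FAST i → push 0. Stack: [0]
LOAD_CONST → push 2. Stack: [0, 2]
COMPARE_OP bool(<) → 0 vs 2 = True. Stack: [True]
POP_JUMP_IF_FALSE → pop True; no jump. Stack: []
LOAD_FAST_LOAD_FAST t,t → push 3,3. Stack: [3, 3]
BINARY_OP ^ → 3 ^ 3 = 0. Stack: [0]
STORE_FAST t → t=0. Stack: []
LOAD_CONST → push 8. Stack: [8]
LOAD_FAST a → push -5. Stack: [8, -5]
BINARY_OP + → 8 + -5 = 3. Stack: [3]
STORE_FAST t → t=3. Stack: []
LOAD_FAST i → push 0. Stack: [0]
LOAD_CONST → push 1. Stack: [0, 1]
BINARY_OP + → 0 + 1 = 1. Stack: [1]
STORE_FAST i → i=1. Stack: []
LOAD_FAST i → push 1. Stack: [1]
LOAD_CONST → push 2. Stack: [1, 2]
COMPARE_OP bool(<) → 1 vs 2 = True. Stack: [True]
POP_JUMP_IF_FALSE → pop True; no jump. Stack: []
LOAD_FAST_LOAD_FAST t,t → push 3,3. Stack: [3, 3]
BINARY_OP ^ → 3 ^ 3 = 0. Stack: [0]
STORE_FAST t → t=0. Stack: []
LOAD_CONST → push 8. Stack: [8]
LOAD_FAST a → push -5. Stack: [8, -5]
BINARY_OP + → 8 + -5 = 3. Stack: [3]
STORE_FAST t → t=3. Stack: []
LOAD_FAST i → push 1. Stack: [1]
LOAD_CONST → push 1. Stack: [1, 1]
BINARY_OP + → 1 + 1 = 2. Stack: [2]
STORE_FAST i → i=2. Stack: []
LOAD_FAST i → push 2. Stack: [2]
LOAD_CONST → push 2. Stack: [2, 2]
COMPARE_OP bool(<) → 2 vs 2 = False. Stack: [False]
POP_JUMP_IF_FALSE → pop False; jump. Stack: []
LOAD_FAST t → push 3. Stack: [3]
RETURN_VALUE → return 3.

3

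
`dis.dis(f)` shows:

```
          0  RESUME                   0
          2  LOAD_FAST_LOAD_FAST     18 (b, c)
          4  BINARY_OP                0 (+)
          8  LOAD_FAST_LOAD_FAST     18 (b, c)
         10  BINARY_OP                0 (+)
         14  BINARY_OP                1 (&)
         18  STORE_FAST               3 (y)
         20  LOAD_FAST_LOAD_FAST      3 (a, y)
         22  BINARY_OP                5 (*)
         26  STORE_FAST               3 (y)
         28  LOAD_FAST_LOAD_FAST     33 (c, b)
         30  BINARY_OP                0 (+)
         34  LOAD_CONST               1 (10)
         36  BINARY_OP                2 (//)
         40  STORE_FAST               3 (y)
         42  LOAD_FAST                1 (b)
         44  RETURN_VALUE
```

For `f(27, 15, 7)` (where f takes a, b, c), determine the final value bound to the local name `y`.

LOAD_FAST_LOAD_FAST b,c → push 15,7. Stack: [15, 7]
BINARY_OP + → 15 + 7 = 22. Stack: [22]
LOAD_FAST_LOAD_FAST b,c → push 15,7. Stack: [22, 15, 7]
BINARY_OP + → 15 + 7 = 22. Stack: [22, 22]
BINARY_OP & → 22 & 22 = 22. Stack: [22]
STORE_FAST y → y=22. Stack: []
LOAD_FAST_LOAD_FAST a,y → push 27,22. Stack: [27, 22]
BINARY_OP * → 27 * 22 = 594. Stack: [594]
STORE_FAST y → y=594. Stack: []
LOAD_FAST_LOAD_FAST c,b → push 7,15. Stack: [7, 15]
BINARY_OP + → 7 + 15 = 22. Stack: [22]
LOAD_CONST → push 10. Stack: [22, 10]
BINARY_OP // → 22 // 10 = 2. Stack: [2]
STORE_FAST y → y=2. Stack: []
LOAD_FAST b → push 15. Stack: [15]
RETURN_VALUE → return 15.

2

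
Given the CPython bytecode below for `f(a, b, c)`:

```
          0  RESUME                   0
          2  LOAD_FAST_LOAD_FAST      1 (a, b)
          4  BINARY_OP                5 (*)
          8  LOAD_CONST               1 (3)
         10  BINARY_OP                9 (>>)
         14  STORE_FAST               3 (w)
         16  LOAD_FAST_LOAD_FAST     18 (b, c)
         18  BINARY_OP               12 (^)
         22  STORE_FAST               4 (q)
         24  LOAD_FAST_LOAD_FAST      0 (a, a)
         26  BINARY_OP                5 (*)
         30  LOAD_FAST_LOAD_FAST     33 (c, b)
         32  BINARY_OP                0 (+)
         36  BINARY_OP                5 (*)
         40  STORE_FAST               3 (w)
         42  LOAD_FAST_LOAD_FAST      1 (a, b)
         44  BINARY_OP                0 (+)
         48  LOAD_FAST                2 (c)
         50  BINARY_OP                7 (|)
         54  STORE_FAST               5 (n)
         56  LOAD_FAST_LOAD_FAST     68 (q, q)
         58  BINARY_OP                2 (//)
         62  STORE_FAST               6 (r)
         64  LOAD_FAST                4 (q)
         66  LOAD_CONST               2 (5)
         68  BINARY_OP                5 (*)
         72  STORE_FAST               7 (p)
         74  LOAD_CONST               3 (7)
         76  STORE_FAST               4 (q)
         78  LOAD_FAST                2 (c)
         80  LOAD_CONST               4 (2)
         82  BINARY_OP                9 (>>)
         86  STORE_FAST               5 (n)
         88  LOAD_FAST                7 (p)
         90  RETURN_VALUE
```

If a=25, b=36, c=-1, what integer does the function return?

-185

LOAD_FAST_LOAD_FAST a,b → push 25,36. Stack: [25, 36]
BINARY_OP * → 25 * 36 = 900. Stack: [900]
LOAD_CONST → push 3. Stack: [900, 3]
BINARY_OP >> → 900 >> 3 = 112. Stack: [112]
STORE_FAST w → w=112. Stack: []
LOAD_FAST_LOAD_FAST b,c → push 36,-1. Stack: [36, -1]
BINARY_OP ^ → 36 ^ -1 = -37. Stack: [-37]
STORE_FAST q → q=-37. Stack: []
LOAD_FAST_LOAD_FAST a,a → push 25,25. Stack: [25, 25]
BINARY_OP * → 25 * 25 = 625. Stack: [625]
LOAD_FAST_LOAD_FAST c,b → push -1,36. Stack: [625, -1, 36]
BINARY_OP + → -1 + 36 = 35. Stack: [625, 35]
BINARY_OP * → 625 * 35 = 21875. Stack: [21875]
STORE_FAST w → w=21875. Stack: []
LOAD_FAST_LOAD_FAST a,b → push 25,36. Stack: [25, 36]
BINARY_OP + → 25 + 36 = 61. Stack: [61]
LOAD_FAST c → push -1. Stack: [61, -1]
BINARY_OP | → 61 | -1 = -1. Stack: [-1]
STORE_FAST n → n=-1. Stack: []
LOAD_FAST_LOAD_FAST q,q → push -37,-37. Stack: [-37, -37]
BINARY_OP // → -37 // -37 = 1. Stack: [1]
STORE_FAST r → r=1. Stack: []
LOAD_FAST q → push -37. Stack: [-37]
LOAD_CONST → push 5. Stack: [-37, 5]
BINARY_OP * → -37 * 5 = -185. Stack: [-185]
STORE_FAST p → p=-185. Stack: []
LOAD_CONST → push 7. Stack: [7]
STORE_FAST q → q=7. Stack: []
LOAD_FAST c → push -1. Stack: [-1]
LOAD_CONST → push 2. Stack: [-1, 2]
BINARY_OP >> → -1 >> 2 = -1. Stack: [-1]
STORE_FAST n → n=-1. Stack: []
LOAD_FAST p → push -185. Stack: [-185]
RETURN_VALUE → return -185.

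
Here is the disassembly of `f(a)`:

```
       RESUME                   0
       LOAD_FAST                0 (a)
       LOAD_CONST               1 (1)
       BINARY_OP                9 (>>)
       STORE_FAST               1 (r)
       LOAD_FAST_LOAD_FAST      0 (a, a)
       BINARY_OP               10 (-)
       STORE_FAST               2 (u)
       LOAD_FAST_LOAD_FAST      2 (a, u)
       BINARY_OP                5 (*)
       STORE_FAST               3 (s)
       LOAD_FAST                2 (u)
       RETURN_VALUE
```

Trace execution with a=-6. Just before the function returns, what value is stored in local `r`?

LOAD_FAST a → push -6. Stack: [-6]
LOAD_CONST → push 1. Stack: [-6, 1]
BINARY_OP >> → -6 >> 1 = -3. Stack: [-3]
STORE_FAST r → r=-3. Stack: []
LOAD_FAST_LOAD_FAST a,a → push -6,-6. Stack: [-6, -6]
BINARY_OP - → -6 - -6 = 0. Stack: [0]
STORE_FAST u → u=0. Stack: []
LOAD_FAST_LOAD_FAST a,u → push -6,0. Stack: [-6, 0]
BINARY_OP * → -6 * 0 = 0. Stack: [0]
STORE_FAST s → s=0. Stack: []
LOAD_FAST u → push 0. Stack: [0]
RETURN_VALUE → return 0.

-3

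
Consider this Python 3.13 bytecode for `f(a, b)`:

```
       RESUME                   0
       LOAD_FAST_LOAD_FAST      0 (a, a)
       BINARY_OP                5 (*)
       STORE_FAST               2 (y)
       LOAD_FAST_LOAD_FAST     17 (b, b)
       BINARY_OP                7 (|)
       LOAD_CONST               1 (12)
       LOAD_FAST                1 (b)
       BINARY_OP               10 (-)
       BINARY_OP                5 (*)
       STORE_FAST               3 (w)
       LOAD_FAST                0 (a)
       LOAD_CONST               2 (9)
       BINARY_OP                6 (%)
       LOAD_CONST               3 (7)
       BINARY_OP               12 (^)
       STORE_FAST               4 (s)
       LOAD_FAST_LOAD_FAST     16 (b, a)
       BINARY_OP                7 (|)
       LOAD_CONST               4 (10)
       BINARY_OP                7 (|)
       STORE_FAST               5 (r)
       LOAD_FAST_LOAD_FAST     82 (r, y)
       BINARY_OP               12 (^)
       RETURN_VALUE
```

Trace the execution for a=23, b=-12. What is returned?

LOAD_FAST_LOAD_FAST a,a → push 23,23. Stack: [23, 23]
BINARY_OP * → 23 * 23 = 529. Stack: [529]
STORE_FAST y → y=529. Stack: []
LOAD_FAST_LOAD_FAST b,b → push -12,-12. Stack: [-12, -12]
BINARY_OP | → -12 | -12 = -12. Stack: [-12]
LOAD_CONST → push 12. Stack: [-12, 12]
LOAD_FAST b → push -12. Stack: [-12, 12, -12]
BINARY_OP - → 12 - -12 = 24. Stack: [-12, 24]
BINARY_OP * → -12 * 24 = -288. Stack: [-288]
STORE_FAST w → w=-288. Stack: []
LOAD_FAST a → push 23. Stack: [23]
LOAD_CONST → push 9. Stack: [23, 9]
BINARY_OP % → 23 % 9 = 5. Stack: [5]
LOAD_CONST → push 7. Stack: [5, 7]
BINARY_OP ^ → 5 ^ 7 = 2. Stack: [2]
STORE_FAST s → s=2. Stack: []
LOAD_FAST_LOAD_FAST b,a → push -12,23. Stack: [-12, 23]
BINARY_OP | → -12 | 23 = -9. Stack: [-9]
LOAD_CONST → push 10. Stack: [-9, 10]
BINARY_OP | → -9 | 10 = -1. Stack: [-1]
STORE_FAST r → r=-1. Stack: []
LOAD_FAST_LOAD_FAST r,y → push -1,529. Stack: [-1, 529]
BINARY_OP ^ → -1 ^ 529 = -530. Stack: [-530]
RETURN_VALUE → return -530.

-530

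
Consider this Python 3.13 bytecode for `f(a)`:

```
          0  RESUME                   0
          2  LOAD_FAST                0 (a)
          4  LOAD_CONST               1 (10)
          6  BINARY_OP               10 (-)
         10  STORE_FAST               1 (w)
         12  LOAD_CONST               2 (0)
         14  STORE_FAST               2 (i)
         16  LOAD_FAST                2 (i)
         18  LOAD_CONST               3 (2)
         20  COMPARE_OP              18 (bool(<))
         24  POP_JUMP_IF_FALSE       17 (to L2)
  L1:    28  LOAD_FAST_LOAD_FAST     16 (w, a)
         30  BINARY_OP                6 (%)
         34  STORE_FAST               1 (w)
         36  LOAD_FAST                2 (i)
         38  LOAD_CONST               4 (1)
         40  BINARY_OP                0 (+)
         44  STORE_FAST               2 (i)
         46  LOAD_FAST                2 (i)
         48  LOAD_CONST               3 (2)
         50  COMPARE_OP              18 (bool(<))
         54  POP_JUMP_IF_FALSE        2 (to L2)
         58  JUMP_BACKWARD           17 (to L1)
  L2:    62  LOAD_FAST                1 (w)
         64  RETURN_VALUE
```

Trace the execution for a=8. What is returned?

6

LOAD_FAST a → push 8. Stack: [8]
LOAD_CONST → push 10. Stack: [8, 10]
BINARY_OP - → 8 - 10 = -2. Stack: [-2]
STORE_FAST w → w=-2. Stack: []
LOAD_CONST → push 0. Stack: [0]
STORE_FAST i → i=0. Stack: []
LOAD_FAST i → push 0. Stack: [0]
LOAD_CONST → push 2. Stack: [0, 2]
COMPARE_OP bool(<) → 0 vs 2 = True. Stack: [True]
POP_JUMP_IF_FALSE → pop True; no jump. Stack: []
LOAD_FAST_LOAD_FAST w,a → push -2,8. Stack: [-2, 8]
BINARY_OP % → -2 % 8 = 6. Stack: [6]
STORE_FAST w → w=6. Stack: []
LOAD_FAST i → push 0. Stack: [0]
LOAD_CONST → push 1. Stack: [0, 1]
BINARY_OP + → 0 + 1 = 1. Stack: [1]
STORE_FAST i → i=1. Stack: []
LOAD_FAST i → push 1. Stack: [1]
LOAD_CONST → push 2. Stack: [1, 2]
COMPARE_OP bool(<) → 1 vs 2 = True. Stack: [True]
POP_JUMP_IF_FALSE → pop True; no jump. Stack: []
LOAD_FAST_LOAD_FAST w,a → push 6,8. Stack: [6, 8]
BINARY_OP % → 6 % 8 = 6. Stack: [6]
STORE_FAST w → w=6. Stack: []
LOAD_FAST i → push 1. Stack: [1]
LOAD_CONST → push 1. Stack: [1, 1]
BINARY_OP + → 1 + 1 = 2. Stack: [2]
STORE_FAST i → i=2. Stack: []
LOAD_FAST i → push 2. Stack: [2]
LOAD_CONST → push 2. Stack: [2, 2]
COMPARE_OP bool(<) → 2 vs 2 = False. Stack: [False]
POP_JUMP_IF_FALSE → pop False; jump. Stack: []
LOAD_FAST w → push 6. Stack: [6]
RETURN_VALUE → return 6.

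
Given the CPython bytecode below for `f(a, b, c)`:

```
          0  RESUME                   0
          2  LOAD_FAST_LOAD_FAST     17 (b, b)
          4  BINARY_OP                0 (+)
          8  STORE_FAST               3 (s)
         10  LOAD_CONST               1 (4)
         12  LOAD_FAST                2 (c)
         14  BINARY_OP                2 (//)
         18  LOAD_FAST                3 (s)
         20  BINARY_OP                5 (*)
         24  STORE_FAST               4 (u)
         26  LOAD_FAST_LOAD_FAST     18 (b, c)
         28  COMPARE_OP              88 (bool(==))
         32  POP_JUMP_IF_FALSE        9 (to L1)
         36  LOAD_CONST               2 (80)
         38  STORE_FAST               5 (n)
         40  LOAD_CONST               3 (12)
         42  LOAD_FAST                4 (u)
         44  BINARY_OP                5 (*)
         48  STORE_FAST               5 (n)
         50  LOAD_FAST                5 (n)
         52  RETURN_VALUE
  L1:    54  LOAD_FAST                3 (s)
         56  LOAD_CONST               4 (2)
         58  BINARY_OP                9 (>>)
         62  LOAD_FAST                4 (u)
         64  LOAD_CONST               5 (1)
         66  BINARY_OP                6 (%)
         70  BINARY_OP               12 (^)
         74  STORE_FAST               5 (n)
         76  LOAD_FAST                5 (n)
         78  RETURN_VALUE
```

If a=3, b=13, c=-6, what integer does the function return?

LOAD_FAST_LOAD_FAST b,b → push 13,13. Stack: [13, 13]
BINARY_OP + → 13 + 13 = 26. Stack: [26]
STORE_FAST s → s=26. Stack: []
LOAD_CONST → push 4. Stack: [4]
LOAD_FAST c → push -6. Stack: [4, -6]
BINARY_OP // → 4 // -6 = -1. Stack: [-1]
LOAD_FAST s → push 26. Stack: [-1, 26]
BINARY_OP * → -1 * 26 = -26. Stack: [-26]
STORE_FAST u → u=-26. Stack: []
LOAD_FAST_LOAD_FAST b,c → push 13,-6. Stack: [13, -6]
COMPARE_OP bool(==) → 13 vs -6 = False. Stack: [False]
POP_JUMP_IF_FALSE → pop False; jump. Stack: []
LOAD_FAST s → push 26. Stack: [26]
LOAD_CONST → push 2. Stack: [26, 2]
BINARY_OP >> → 26 >> 2 = 6. Stack: [6]
LOAD_FAST u → push -26. Stack: [6, -26]
LOAD_CONST → push 1. Stack: [6, -26, 1]
BINARY_OP % → -26 % 1 = 0. Stack: [6, 0]
BINARY_OP ^ → 6 ^ 0 = 6. Stack: [6]
STORE_FAST n → n=6. Stack: []
LOAD_FAST n → push 6. Stack: [6]
RETURN_VALUE → return 6.

6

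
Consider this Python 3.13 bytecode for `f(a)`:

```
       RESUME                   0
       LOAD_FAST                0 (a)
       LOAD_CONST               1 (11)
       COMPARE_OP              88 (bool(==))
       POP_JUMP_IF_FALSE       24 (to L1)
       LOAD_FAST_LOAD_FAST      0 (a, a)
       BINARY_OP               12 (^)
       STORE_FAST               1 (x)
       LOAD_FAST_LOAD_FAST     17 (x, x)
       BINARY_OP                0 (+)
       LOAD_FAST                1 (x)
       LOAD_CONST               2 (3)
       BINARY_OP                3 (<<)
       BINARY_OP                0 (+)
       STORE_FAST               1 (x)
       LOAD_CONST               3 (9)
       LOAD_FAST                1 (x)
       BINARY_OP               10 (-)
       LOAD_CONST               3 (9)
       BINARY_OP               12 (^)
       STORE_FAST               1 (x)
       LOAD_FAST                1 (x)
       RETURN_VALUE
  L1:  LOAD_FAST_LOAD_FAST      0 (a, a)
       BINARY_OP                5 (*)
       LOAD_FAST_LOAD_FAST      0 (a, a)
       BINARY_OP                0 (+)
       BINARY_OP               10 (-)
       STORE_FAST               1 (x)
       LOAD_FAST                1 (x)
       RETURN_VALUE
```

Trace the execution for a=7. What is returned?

LOAD_FAST a → push 7. Stack: [7]
LOAD_CONST → push 11. Stack: [7, 11]
COMPARE_OP bool(==) → 7 vs 11 = False. Stack: [False]
POP_JUMP_IF_FALSE → pop False; jump. Stack: []
LOAD_FAST_LOAD_FAST a,a → push 7,7. Stack: [7, 7]
BINARY_OP * → 7 * 7 = 49. Stack: [49]
LOAD_FAST_LOAD_FAST a,a → push 7,7. Stack: [49, 7, 7]
BINARY_OP + → 7 + 7 = 14. Stack: [49, 14]
BINARY_OP - → 49 - 14 = 35. Stack: [35]
STORE_FAST x → x=35. Stack: []
LOAD_FAST x → push 35. Stack: [35]
RETURN_VALUE → return 35.

35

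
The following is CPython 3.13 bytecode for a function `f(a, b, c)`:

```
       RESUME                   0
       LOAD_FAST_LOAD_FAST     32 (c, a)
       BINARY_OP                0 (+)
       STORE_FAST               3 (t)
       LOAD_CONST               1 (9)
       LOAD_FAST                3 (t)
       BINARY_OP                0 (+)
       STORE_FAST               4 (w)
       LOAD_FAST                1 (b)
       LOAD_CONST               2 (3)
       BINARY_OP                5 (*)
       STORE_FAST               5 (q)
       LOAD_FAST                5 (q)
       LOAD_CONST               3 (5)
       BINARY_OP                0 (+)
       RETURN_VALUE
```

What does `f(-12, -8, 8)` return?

LOAD_FAST_LOAD_FAST c,a → push 8,-12. Stack: [8, -12]
BINARY_OP + → 8 + -12 = -4. Stack: [-4]
STORE_FAST t → t=-4. Stack: []
LOAD_CONST → push 9. Stack: [9]
LOAD_FAST t → push -4. Stack: [9, -4]
BINARY_OP + → 9 + -4 = 5. Stack: [5]
STORE_FAST w → w=5. Stack: []
LOAD_FAST b → push -8. Stack: [-8]
LOAD_CONST → push 3. Stack: [-8, 3]
BINARY_OP * → -8 * 3 = -24. Stack: [-24]
STORE_FAST q → q=-24. Stack: []
LOAD_FAST q → push -24. Stack: [-24]
LOAD_CONST → push 5. Stack: [-24, 5]
BINARY_OP + → -24 + 5 = -19. Stack: [-19]
RETURN_VALUE → return -19.

-19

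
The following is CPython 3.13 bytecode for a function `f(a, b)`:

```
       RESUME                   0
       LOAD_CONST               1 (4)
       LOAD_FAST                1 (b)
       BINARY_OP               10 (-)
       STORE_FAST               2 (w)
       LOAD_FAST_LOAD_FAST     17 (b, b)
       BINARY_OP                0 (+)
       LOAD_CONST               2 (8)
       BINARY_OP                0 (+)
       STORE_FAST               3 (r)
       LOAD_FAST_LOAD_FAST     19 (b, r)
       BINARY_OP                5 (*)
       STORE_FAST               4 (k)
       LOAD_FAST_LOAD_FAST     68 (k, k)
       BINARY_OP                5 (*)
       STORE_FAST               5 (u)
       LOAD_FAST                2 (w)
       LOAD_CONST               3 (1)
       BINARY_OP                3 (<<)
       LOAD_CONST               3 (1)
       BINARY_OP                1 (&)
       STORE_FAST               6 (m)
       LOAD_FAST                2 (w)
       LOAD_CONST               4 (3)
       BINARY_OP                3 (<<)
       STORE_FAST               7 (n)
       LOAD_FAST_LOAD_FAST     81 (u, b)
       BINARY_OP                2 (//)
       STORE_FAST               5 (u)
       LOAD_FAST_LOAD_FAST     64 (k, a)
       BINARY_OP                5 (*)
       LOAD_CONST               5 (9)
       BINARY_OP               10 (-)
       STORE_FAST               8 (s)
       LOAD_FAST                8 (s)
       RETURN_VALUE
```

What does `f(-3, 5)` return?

LOAD_CONST → push 4. Stack: [4]
LOAD_FAST b → push 5. Stack: [4, 5]
BINARY_OP - → 4 - 5 = -1. Stack: [-1]
STORE_FAST w → w=-1. Stack: []
LOAD_FAST_LOAD_FAST b,b → push 5,5. Stack: [5, 5]
BINARY_OP + → 5 + 5 = 10. Stack: [10]
LOAD_CONST → push 8. Stack: [10, 8]
BINARY_OP + → 10 + 8 = 18. Stack: [18]
STORE_FAST r → r=18. Stack: []
LOAD_FAST_LOAD_FAST b,r → push 5,18. Stack: [5, 18]
BINARY_OP * → 5 * 18 = 90. Stack: [90]
STORE_FAST k → k=90. Stack: []
LOAD_FAST_LOAD_FAST k,k → push 90,90. Stack: [90, 90]
BINARY_OP * → 90 * 90 = 8100. Stack: [8100]
STORE_FAST u → u=8100. Stack: []
LOAD_FAST w → push -1. Stack: [-1]
LOAD_CONST → push 1. Stack: [-1, 1]
BINARY_OP << → -1 << 1 = -2. Stack: [-2]
LOAD_CONST → push 1. Stack: [-2, 1]
BINARY_OP & → -2 & 1 = 0. Stack: [0]
STORE_FAST m → m=0. Stack: []
LOAD_FAST w → push -1. Stack: [-1]
LOAD_CONST → push 3. Stack: [-1, 3]
BINARY_OP << → -1 << 3 = -8. Stack: [-8]
STORE_FAST n → n=-8. Stack: []
LOAD_FAST_LOAD_FAST u,b → push 8100,5. Stack: [8100, 5]
BINARY_OP // → 8100 // 5 = 1620. Stack: [1620]
STORE_FAST u → u=1620. Stack: []
LOAD_FAST_LOAD_FAST k,a → push 90,-3. Stack: [90, -3]
BINARY_OP * → 90 * -3 = -270. Stack: [-270]
LOAD_CONST → push 9. Stack: [-270, 9]
BINARY_OP - → -270 - 9 = -279. Stack: [-279]
STORE_FAST s → s=-279. Stack: []
LOAD_FAST s → push -279. Stack: [-279]
RETURN_VALUE → return -279.

-279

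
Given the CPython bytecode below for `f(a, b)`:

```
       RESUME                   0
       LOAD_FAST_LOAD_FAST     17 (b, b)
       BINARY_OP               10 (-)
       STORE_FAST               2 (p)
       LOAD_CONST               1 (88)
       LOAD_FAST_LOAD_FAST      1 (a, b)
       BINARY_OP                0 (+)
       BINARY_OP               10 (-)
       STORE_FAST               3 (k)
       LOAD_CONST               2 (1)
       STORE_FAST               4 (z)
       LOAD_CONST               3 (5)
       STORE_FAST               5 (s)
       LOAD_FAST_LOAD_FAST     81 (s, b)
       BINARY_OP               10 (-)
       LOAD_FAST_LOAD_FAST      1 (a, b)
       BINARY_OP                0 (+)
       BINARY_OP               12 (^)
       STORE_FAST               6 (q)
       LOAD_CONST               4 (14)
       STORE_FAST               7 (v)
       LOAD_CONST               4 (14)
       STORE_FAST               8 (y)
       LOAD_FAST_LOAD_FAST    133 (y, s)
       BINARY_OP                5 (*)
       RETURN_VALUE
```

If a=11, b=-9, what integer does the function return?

70

LOAD_FAST_LOAD_FAST b,b → push -9,-9. Stack: [-9, -9]
BINARY_OP - → -9 - -9 = 0. Stack: [0]
STORE_FAST p → p=0. Stack: []
LOAD_CONST → push 88. Stack: [88]
LOAD_FAST_LOAD_FAST a,b → push 11,-9. Stack: [88, 11, -9]
BINARY_OP + → 11 + -9 = 2. Stack: [88, 2]
BINARY_OP - → 88 - 2 = 86. Stack: [86]
STORE_FAST k → k=86. Stack: []
LOAD_CONST → push 1. Stack: [1]
STORE_FAST z → z=1. Stack: []
LOAD_CONST → push 5. Stack: [5]
STORE_FAST s → s=5. Stack: []
LOAD_FAST_LOAD_FAST s,b → push 5,-9. Stack: [5, -9]
BINARY_OP - → 5 - -9 = 14. Stack: [14]
LOAD_FAST_LOAD_FAST a,b → push 11,-9. Stack: [14, 11, -9]
BINARY_OP + → 11 + -9 = 2. Stack: [14, 2]
BINARY_OP ^ → 14 ^ 2 = 12. Stack: [12]
STORE_FAST q → q=12. Stack: []
LOAD_CONST → push 14. Stack: [14]
STORE_FAST v → v=14. Stack: []
LOAD_CONST → push 14. Stack: [14]
STORE_FAST y → y=14. Stack: []
LOAD_FAST_LOAD_FAST y,s → push 14,5. Stack: [14, 5]
BINARY_OP * → 14 * 5 = 70. Stack: [70]
RETURN_VALUE → return 70.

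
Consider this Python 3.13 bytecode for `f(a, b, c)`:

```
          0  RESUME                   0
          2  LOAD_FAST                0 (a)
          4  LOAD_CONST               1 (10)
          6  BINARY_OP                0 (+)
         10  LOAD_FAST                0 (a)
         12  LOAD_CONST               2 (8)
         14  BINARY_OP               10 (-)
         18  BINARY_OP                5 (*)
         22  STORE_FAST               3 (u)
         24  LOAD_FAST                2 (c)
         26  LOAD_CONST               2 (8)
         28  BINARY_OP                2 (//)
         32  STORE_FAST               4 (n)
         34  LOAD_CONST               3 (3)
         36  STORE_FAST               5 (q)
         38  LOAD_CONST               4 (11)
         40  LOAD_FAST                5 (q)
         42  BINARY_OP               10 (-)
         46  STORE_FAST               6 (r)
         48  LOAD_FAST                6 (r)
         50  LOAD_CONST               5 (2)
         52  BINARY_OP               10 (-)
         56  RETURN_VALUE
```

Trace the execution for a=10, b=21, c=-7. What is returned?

6

LOAD_FAST a → push 10. Stack: [10]
LOAD_CONST → push 10. Stack: [10, 10]
BINARY_OP + → 10 + 10 = 20. Stack: [20]
LOAD_FAST a → push 10. Stack: [20, 10]
LOAD_CONST → push 8. Stack: [20, 10, 8]
BINARY_OP - → 10 - 8 = 2. Stack: [20, 2]
BINARY_OP * → 20 * 2 = 40. Stack: [40]
STORE_FAST u → u=40. Stack: []
LOAD_FAST c → push -7. Stack: [-7]
LOAD_CONST → push 8. Stack: [-7, 8]
BINARY_OP // → -7 // 8 = -1. Stack: [-1]
STORE_FAST n → n=-1. Stack: []
LOAD_CONST → push 3. Stack: [3]
STORE_FAST q → q=3. Stack: []
LOAD_CONST → push 11. Stack: [11]
LOAD_FAST q → push 3. Stack: [11, 3]
BINARY_OP - → 11 - 3 = 8. Stack: [8]
STORE_FAST r → r=8. Stack: []
LOAD_FAST r → push 8. Stack: [8]
LOAD_CONST → push 2. Stack: [8, 2]
BINARY_OP - → 8 - 2 = 6. Stack: [6]
RETURN_VALUE → return 6.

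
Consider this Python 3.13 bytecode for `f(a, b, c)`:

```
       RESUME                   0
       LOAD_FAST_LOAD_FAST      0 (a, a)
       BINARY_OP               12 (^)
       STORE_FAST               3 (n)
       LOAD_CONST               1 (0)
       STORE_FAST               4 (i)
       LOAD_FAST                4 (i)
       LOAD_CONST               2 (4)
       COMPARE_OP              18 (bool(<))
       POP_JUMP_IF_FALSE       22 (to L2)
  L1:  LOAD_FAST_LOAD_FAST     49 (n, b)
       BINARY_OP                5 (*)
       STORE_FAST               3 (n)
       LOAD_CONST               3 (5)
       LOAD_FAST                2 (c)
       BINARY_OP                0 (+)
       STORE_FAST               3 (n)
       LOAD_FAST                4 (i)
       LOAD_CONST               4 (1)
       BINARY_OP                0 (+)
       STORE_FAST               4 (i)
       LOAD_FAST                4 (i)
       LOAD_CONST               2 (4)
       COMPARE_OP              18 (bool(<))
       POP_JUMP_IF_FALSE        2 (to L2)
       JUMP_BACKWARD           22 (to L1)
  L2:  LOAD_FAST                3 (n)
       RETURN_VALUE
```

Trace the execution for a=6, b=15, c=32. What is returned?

LOAD_FAST_LOAD_FAST a,a → push 6,6
BINARY_OP ^ → 6 ^ 6 = 0
STORE_FAST n → n=0
LOAD_CONST → push 0
STORE_FAST i → i=0
LOAD_FAST i → push 0
LOAD_CONST → push 4
COMPARE_OP bool(<) → 0 vs 4 = True
POP_JUMP_IF_FALSE → pop True; no jump
LOAD_FAST_LOAD_FAST n,b → push 0,15
BINARY_OP * → 0 * 15 = 0
STORE_FAST n → n=0
LOAD_CONST → push 5
LOAD_FAST c → push 32
BINARY_OP + → 5 + 32 = 37
STORE_FAST n → n=37
LOAD_FAST i → push 0
LOAD_CONST → push 1
BINARY_OP + → 0 + 1 = 1
STORE_FAST i → i=1
LOAD_FAST i → push 1
LOAD_CONST → push 4
COMPARE_OP bool(<) → 1 vs 4 = True
POP_JUMP_IF_FALSE → pop True; no jump
LOAD_FAST_LOAD_FAST n,b → push 37,15
BINARY_OP * → 37 * 15 = 555
STORE_FAST n → n=555
LOAD_CONST → push 5
LOAD_FAST c → push 32
BINARY_OP + → 5 + 32 = 37
STORE_FAST n → n=37
LOAD_FAST i → push 1
LOAD_CONST → push 1
BINARY_OP + → 1 + 1 = 2
STORE_FAST i → i=2
LOAD_FAST i → push 2
LOAD_CONST → push 4
COMPARE_OP bool(<) → 2 vs 4 = True
POP_JUMP_IF_FALSE → pop True; no jump
LOAD_FAST_LOAD_FAST n,b → push 37,15
BINARY_OP * → 37 * 15 = 555
STORE_FAST n → n=555
LOAD_CONST → push 5
LOAD_FAST c → push 32
BINARY_OP + → 5 + 32 = 37
STORE_FAST n → n=37
LOAD_FAST i → push 2
LOAD_CONST → push 1
BINARY_OP + → 2 + 1 = 3
STORE_FAST i → i=3
LOAD_FAST i → push 3
LOAD_CONST → push 4
COMPARE_OP bool(<) → 3 vs 4 = True
POP_JUMP_IF_FALSE → pop True; no jump
LOAD_FAST_LOAD_FAST n,b → push 37,15
BINARY_OP * → 37 * 15 = 555
STORE_FAST n → n=555
LOAD_CONST → push 5
LOAD_FAST c → push 32
BINARY_OP + → 5 + 32 = 37
STORE_FAST n → n=37
LOAD_FAST i → push 3
LOAD_CONST → push 1
BINARY_OP + → 3 + 1 = 4
STORE_FAST i → i=4
LOAD_FAST i → push 4
LOAD_CONST → push 4
COMPARE_OP bool(<) → 4 vs 4 = False
POP_JUMP_IF_FALSE → pop False; jump
LOAD_FAST n → push 37
RETURN_VALUE → return 37.

37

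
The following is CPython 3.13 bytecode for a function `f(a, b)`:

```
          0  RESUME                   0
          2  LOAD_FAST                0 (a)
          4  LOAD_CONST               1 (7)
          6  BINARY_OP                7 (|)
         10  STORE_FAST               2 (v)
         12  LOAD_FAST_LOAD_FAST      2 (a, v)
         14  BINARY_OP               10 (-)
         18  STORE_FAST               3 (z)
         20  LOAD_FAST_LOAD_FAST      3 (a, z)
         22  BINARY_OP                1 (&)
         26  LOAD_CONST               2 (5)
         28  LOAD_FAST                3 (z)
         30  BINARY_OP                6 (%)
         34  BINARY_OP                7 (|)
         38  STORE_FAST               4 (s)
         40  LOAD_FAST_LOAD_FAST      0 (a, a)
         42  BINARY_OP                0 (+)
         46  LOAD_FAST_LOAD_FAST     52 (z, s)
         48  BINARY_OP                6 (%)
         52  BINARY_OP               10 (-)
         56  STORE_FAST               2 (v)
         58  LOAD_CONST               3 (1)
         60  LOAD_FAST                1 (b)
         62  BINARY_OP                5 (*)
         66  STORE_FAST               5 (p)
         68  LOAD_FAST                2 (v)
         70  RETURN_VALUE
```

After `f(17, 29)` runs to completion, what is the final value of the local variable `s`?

-1

LOAD_FAST a → push 17. Stack: [17]
LOAD_CONST → push 7. Stack: [17, 7]
BINARY_OP | → 17 | 7 = 23. Stack: [23]
STORE_FAST v → v=23. Stack: []
LOAD_FAST_LOAD_FAST a,v → push 17,23. Stack: [17, 23]
BINARY_OP - → 17 - 23 = -6. Stack: [-6]
STORE_FAST z → z=-6. Stack: []
LOAD_FAST_LOAD_FAST a,z → push 17,-6. Stack: [17, -6]
BINARY_OP & → 17 & -6 = 16. Stack: [16]
LOAD_CONST → push 5. Stack: [16, 5]
LOAD_FAST z → push -6. Stack: [16, 5, -6]
BINARY_OP % → 5 % -6 = -1. Stack: [16, -1]
BINARY_OP | → 16 | -1 = -1. Stack: [-1]
STORE_FAST s → s=-1. Stack: []
LOAD_FAST_LOAD_FAST a,a → push 17,17. Stack: [17, 17]
BINARY_OP + → 17 + 17 = 34. Stack: [34]
LOAD_FAST_LOAD_FAST z,s → push -6,-1. Stack: [34, -6, -1]
BINARY_OP % → -6 % -1 = 0. Stack: [34, 0]
BINARY_OP - → 34 - 0 = 34. Stack: [34]
STORE_FAST v → v=34. Stack: []
LOAD_CONST → push 1. Stack: [1]
LOAD_FAST b → push 29. Stack: [1, 29]
BINARY_OP * → 1 * 29 = 29. Stack: [29]
STORE_FAST p → p=29. Stack: []
LOAD_FAST v → push 34. Stack: [34]
RETURN_VALUE → return 34.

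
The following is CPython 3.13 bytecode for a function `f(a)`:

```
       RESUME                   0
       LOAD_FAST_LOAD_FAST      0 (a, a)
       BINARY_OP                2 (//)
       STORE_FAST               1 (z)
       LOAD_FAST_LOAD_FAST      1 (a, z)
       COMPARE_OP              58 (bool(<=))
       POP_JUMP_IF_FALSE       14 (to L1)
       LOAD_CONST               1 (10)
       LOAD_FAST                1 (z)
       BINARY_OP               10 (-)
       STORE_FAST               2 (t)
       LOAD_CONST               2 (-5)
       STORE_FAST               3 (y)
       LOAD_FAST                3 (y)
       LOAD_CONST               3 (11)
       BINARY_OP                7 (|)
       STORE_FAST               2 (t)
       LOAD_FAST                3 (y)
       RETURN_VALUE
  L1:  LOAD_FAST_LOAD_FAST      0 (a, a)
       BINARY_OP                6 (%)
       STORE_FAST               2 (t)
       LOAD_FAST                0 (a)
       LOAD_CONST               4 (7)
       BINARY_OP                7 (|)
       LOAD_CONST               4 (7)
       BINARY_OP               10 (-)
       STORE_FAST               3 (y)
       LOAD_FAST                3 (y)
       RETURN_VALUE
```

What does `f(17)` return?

16

LOAD_FAST_LOAD_FAST a,a → push 17,17. Stack: [17, 17]
BINARY_OP // → 17 // 17 = 1. Stack: [1]
STORE_FAST z → z=1. Stack: []
LOAD_FAST_LOAD_FAST a,z → push 17,1. Stack: [17, 1]
COMPARE_OP bool(<=) → 17 vs 1 = False. Stack: [False]
POP_JUMP_IF_FALSE → pop False; jump. Stack: []
LOAD_FAST_LOAD_FAST a,a → push 17,17. Stack: [17, 17]
BINARY_OP % → 17 % 17 = 0. Stack: [0]
STORE_FAST t → t=0. Stack: []
LOAD_FAST a → push 17. Stack: [17]
LOAD_CONST → push 7. Stack: [17, 7]
BINARY_OP | → 17 | 7 = 23. Stack: [23]
LOAD_CONST → push 7. Stack: [23, 7]
BINARY_OP - → 23 - 7 = 16. Stack: [16]
STORE_FAST y → y=16. Stack: []
LOAD_FAST y → push 16. Stack: [16]
RETURN_VALUE → return 16.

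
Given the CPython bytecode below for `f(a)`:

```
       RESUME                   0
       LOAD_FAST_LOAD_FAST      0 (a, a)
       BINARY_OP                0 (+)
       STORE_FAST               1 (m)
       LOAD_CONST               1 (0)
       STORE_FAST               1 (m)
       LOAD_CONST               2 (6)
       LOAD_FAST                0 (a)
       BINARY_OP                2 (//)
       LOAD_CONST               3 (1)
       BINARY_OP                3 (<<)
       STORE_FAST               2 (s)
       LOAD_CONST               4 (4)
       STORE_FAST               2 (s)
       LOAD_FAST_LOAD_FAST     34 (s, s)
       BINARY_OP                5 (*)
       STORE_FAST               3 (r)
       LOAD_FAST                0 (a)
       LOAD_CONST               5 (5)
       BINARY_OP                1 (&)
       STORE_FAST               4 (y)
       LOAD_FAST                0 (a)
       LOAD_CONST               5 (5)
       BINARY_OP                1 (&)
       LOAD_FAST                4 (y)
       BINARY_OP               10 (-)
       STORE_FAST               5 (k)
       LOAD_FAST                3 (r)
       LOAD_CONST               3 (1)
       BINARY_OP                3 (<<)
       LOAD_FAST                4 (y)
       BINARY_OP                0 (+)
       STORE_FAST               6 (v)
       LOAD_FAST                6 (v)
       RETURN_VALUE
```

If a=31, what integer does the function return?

LOAD_FAST_LOAD_FAST a,a → push 31,31. Stack: [31, 31]
BINARY_OP + → 31 + 31 = 62. Stack: [62]
STORE_FAST m → m=62. Stack: []
LOAD_CONST → push 0. Stack: [0]
STORE_FAST m → m=0. Stack: []
LOAD_CONST → push 6. Stack: [6]
LOAD_FAST a → push 31. Stack: [6, 31]
BINARY_OP // → 6 // 31 = 0. Stack: [0]
LOAD_CONST → push 1. Stack: [0, 1]
BINARY_OP << → 0 << 1 = 0. Stack: [0]
STORE_FAST s → s=0. Stack: []
LOAD_CONST → push 4. Stack: [4]
STORE_FAST s → s=4. Stack: []
LOAD_FAST_LOAD_FAST s,s → push 4,4. Stack: [4, 4]
BINARY_OP * → 4 * 4 = 16. Stack: [16]
STORE_FAST r → r=16. Stack: []
LOAD_FAST a → push 31. Stack: [31]
LOAD_CONST → push 5. Stack: [31, 5]
BINARY_OP & → 31 & 5 = 5. Stack: [5]
STORE_FAST y → y=5. Stack: []
LOAD_FAST a → push 31. Stack: [31]
LOAD_CONST → push 5. Stack: [31, 5]
BINARY_OP & → 31 & 5 = 5. Stack: [5]
LOAD_FAST y → push 5. Stack: [5, 5]
BINARY_OP - → 5 - 5 = 0. Stack: [0]
STORE_FAST k → k=0. Stack: []
LOAD_FAST r → push 16. Stack: [16]
LOAD_CONST → push 1. Stack: [16, 1]
BINARY_OP << → 16 << 1 = 32. Stack: [32]
LOAD_FAST y → push 5. Stack: [32, 5]
BINARY_OP + → 32 + 5 = 37. Stack: [37]
STORE_FAST v → v=37. Stack: []
LOAD_FAST v → push 37. Stack: [37]
RETURN_VALUE → return 37.

37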